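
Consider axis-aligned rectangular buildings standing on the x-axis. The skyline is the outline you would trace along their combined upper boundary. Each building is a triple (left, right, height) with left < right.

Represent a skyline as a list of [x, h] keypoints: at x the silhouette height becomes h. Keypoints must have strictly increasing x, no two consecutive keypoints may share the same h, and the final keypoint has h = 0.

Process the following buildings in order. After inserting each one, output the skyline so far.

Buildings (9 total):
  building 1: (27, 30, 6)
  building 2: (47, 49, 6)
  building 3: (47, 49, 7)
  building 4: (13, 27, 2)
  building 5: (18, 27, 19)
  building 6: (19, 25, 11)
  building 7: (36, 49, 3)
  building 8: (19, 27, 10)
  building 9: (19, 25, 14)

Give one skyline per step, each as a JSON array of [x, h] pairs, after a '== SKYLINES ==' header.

== SKYLINES ==
[[27,6],[30,0]]
[[27,6],[30,0],[47,6],[49,0]]
[[27,6],[30,0],[47,7],[49,0]]
[[13,2],[27,6],[30,0],[47,7],[49,0]]
[[13,2],[18,19],[27,6],[30,0],[47,7],[49,0]]
[[13,2],[18,19],[27,6],[30,0],[47,7],[49,0]]
[[13,2],[18,19],[27,6],[30,0],[36,3],[47,7],[49,0]]
[[13,2],[18,19],[27,6],[30,0],[36,3],[47,7],[49,0]]
[[13,2],[18,19],[27,6],[30,0],[36,3],[47,7],[49,0]]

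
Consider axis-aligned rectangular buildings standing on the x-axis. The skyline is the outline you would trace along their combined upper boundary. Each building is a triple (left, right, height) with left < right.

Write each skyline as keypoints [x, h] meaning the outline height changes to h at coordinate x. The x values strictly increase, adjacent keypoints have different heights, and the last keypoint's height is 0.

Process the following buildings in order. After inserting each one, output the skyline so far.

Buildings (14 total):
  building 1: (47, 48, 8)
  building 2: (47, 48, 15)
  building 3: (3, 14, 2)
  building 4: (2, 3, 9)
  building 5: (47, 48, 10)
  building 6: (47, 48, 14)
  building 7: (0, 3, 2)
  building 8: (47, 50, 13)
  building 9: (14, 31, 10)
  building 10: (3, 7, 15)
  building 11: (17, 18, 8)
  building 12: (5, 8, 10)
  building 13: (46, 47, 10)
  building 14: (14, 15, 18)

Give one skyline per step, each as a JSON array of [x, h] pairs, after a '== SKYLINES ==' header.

== SKYLINES ==
[[47,8],[48,0]]
[[47,15],[48,0]]
[[3,2],[14,0],[47,15],[48,0]]
[[2,9],[3,2],[14,0],[47,15],[48,0]]
[[2,9],[3,2],[14,0],[47,15],[48,0]]
[[2,9],[3,2],[14,0],[47,15],[48,0]]
[[0,2],[2,9],[3,2],[14,0],[47,15],[48,0]]
[[0,2],[2,9],[3,2],[14,0],[47,15],[48,13],[50,0]]
[[0,2],[2,9],[3,2],[14,10],[31,0],[47,15],[48,13],[50,0]]
[[0,2],[2,9],[3,15],[7,2],[14,10],[31,0],[47,15],[48,13],[50,0]]
[[0,2],[2,9],[3,15],[7,2],[14,10],[31,0],[47,15],[48,13],[50,0]]
[[0,2],[2,9],[3,15],[7,10],[8,2],[14,10],[31,0],[47,15],[48,13],[50,0]]
[[0,2],[2,9],[3,15],[7,10],[8,2],[14,10],[31,0],[46,10],[47,15],[48,13],[50,0]]
[[0,2],[2,9],[3,15],[7,10],[8,2],[14,18],[15,10],[31,0],[46,10],[47,15],[48,13],[50,0]]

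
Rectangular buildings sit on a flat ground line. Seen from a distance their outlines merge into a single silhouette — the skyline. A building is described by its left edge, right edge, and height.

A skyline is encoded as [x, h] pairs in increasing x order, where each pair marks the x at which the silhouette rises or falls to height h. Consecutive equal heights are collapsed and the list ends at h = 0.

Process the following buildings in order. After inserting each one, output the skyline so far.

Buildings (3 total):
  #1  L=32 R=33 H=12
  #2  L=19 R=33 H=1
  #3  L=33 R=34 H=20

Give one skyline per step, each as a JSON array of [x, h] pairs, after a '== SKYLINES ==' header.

== SKYLINES ==
[[32,12],[33,0]]
[[19,1],[32,12],[33,0]]
[[19,1],[32,12],[33,20],[34,0]]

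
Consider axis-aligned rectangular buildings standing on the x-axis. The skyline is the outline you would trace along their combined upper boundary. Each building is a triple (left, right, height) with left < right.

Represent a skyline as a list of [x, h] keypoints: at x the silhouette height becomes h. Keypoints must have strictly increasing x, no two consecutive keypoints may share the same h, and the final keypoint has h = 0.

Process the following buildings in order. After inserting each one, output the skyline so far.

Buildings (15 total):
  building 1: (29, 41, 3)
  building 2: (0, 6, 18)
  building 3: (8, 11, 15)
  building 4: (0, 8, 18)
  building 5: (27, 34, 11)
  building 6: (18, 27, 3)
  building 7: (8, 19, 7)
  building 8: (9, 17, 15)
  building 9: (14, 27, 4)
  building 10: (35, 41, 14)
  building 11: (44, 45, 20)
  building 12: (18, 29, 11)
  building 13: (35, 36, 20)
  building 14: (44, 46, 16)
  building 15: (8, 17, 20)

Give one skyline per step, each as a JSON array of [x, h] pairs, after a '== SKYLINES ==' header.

== SKYLINES ==
[[29,3],[41,0]]
[[0,18],[6,0],[29,3],[41,0]]
[[0,18],[6,0],[8,15],[11,0],[29,3],[41,0]]
[[0,18],[8,15],[11,0],[29,3],[41,0]]
[[0,18],[8,15],[11,0],[27,11],[34,3],[41,0]]
[[0,18],[8,15],[11,0],[18,3],[27,11],[34,3],[41,0]]
[[0,18],[8,15],[11,7],[19,3],[27,11],[34,3],[41,0]]
[[0,18],[8,15],[17,7],[19,3],[27,11],[34,3],[41,0]]
[[0,18],[8,15],[17,7],[19,4],[27,11],[34,3],[41,0]]
[[0,18],[8,15],[17,7],[19,4],[27,11],[34,3],[35,14],[41,0]]
[[0,18],[8,15],[17,7],[19,4],[27,11],[34,3],[35,14],[41,0],[44,20],[45,0]]
[[0,18],[8,15],[17,7],[18,11],[34,3],[35,14],[41,0],[44,20],[45,0]]
[[0,18],[8,15],[17,7],[18,11],[34,3],[35,20],[36,14],[41,0],[44,20],[45,0]]
[[0,18],[8,15],[17,7],[18,11],[34,3],[35,20],[36,14],[41,0],[44,20],[45,16],[46,0]]
[[0,18],[8,20],[17,7],[18,11],[34,3],[35,20],[36,14],[41,0],[44,20],[45,16],[46,0]]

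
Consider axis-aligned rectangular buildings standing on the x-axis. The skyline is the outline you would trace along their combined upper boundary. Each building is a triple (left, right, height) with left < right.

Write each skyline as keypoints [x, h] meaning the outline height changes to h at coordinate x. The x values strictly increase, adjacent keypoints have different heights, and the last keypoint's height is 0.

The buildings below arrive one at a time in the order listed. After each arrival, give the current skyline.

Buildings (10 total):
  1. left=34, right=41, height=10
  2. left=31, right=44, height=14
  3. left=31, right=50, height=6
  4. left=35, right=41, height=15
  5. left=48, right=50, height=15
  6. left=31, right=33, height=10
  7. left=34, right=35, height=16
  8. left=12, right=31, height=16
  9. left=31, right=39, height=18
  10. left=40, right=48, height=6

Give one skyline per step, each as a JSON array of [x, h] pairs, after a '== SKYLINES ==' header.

== SKYLINES ==
[[34,10],[41,0]]
[[31,14],[44,0]]
[[31,14],[44,6],[50,0]]
[[31,14],[35,15],[41,14],[44,6],[50,0]]
[[31,14],[35,15],[41,14],[44,6],[48,15],[50,0]]
[[31,14],[35,15],[41,14],[44,6],[48,15],[50,0]]
[[31,14],[34,16],[35,15],[41,14],[44,6],[48,15],[50,0]]
[[12,16],[31,14],[34,16],[35,15],[41,14],[44,6],[48,15],[50,0]]
[[12,16],[31,18],[39,15],[41,14],[44,6],[48,15],[50,0]]
[[12,16],[31,18],[39,15],[41,14],[44,6],[48,15],[50,0]]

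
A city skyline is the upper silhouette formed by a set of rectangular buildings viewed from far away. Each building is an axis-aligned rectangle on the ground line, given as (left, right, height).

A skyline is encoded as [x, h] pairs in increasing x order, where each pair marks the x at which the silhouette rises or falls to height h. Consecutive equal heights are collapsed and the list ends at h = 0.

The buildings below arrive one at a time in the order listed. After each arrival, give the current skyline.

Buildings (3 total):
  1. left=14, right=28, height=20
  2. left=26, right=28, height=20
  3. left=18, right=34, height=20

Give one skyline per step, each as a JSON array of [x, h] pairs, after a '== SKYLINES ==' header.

== SKYLINES ==
[[14,20],[28,0]]
[[14,20],[28,0]]
[[14,20],[34,0]]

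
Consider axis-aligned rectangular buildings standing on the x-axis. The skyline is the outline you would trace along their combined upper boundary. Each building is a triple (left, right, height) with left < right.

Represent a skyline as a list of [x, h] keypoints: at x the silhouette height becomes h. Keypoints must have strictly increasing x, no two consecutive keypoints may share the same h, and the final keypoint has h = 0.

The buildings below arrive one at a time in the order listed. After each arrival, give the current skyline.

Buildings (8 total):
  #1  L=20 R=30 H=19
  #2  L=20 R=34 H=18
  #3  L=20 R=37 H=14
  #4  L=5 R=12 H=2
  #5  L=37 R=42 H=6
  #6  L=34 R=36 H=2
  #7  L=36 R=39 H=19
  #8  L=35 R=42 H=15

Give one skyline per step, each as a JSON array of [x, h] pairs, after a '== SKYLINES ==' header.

== SKYLINES ==
[[20,19],[30,0]]
[[20,19],[30,18],[34,0]]
[[20,19],[30,18],[34,14],[37,0]]
[[5,2],[12,0],[20,19],[30,18],[34,14],[37,0]]
[[5,2],[12,0],[20,19],[30,18],[34,14],[37,6],[42,0]]
[[5,2],[12,0],[20,19],[30,18],[34,14],[37,6],[42,0]]
[[5,2],[12,0],[20,19],[30,18],[34,14],[36,19],[39,6],[42,0]]
[[5,2],[12,0],[20,19],[30,18],[34,14],[35,15],[36,19],[39,15],[42,0]]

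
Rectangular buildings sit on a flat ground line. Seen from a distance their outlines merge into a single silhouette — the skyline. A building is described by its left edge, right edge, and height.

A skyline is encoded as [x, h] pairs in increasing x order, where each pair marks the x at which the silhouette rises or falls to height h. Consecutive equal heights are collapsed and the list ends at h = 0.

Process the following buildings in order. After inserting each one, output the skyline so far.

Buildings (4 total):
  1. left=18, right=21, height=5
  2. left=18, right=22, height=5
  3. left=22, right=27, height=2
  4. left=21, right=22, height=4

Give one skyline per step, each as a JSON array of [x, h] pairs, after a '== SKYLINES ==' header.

== SKYLINES ==
[[18,5],[21,0]]
[[18,5],[22,0]]
[[18,5],[22,2],[27,0]]
[[18,5],[22,2],[27,0]]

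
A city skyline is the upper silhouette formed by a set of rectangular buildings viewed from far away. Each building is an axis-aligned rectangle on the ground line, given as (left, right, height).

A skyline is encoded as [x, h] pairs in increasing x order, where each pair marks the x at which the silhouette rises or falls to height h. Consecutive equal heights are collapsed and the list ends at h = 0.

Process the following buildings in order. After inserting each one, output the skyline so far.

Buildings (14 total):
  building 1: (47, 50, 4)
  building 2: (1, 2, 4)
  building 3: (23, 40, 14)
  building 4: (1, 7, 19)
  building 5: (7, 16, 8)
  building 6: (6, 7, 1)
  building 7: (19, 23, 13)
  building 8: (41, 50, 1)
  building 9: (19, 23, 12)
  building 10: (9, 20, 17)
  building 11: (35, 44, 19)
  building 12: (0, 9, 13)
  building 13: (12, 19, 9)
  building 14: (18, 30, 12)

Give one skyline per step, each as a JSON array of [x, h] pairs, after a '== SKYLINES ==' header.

== SKYLINES ==
[[47,4],[50,0]]
[[1,4],[2,0],[47,4],[50,0]]
[[1,4],[2,0],[23,14],[40,0],[47,4],[50,0]]
[[1,19],[7,0],[23,14],[40,0],[47,4],[50,0]]
[[1,19],[7,8],[16,0],[23,14],[40,0],[47,4],[50,0]]
[[1,19],[7,8],[16,0],[23,14],[40,0],[47,4],[50,0]]
[[1,19],[7,8],[16,0],[19,13],[23,14],[40,0],[47,4],[50,0]]
[[1,19],[7,8],[16,0],[19,13],[23,14],[40,0],[41,1],[47,4],[50,0]]
[[1,19],[7,8],[16,0],[19,13],[23,14],[40,0],[41,1],[47,4],[50,0]]
[[1,19],[7,8],[9,17],[20,13],[23,14],[40,0],[41,1],[47,4],[50,0]]
[[1,19],[7,8],[9,17],[20,13],[23,14],[35,19],[44,1],[47,4],[50,0]]
[[0,13],[1,19],[7,13],[9,17],[20,13],[23,14],[35,19],[44,1],[47,4],[50,0]]
[[0,13],[1,19],[7,13],[9,17],[20,13],[23,14],[35,19],[44,1],[47,4],[50,0]]
[[0,13],[1,19],[7,13],[9,17],[20,13],[23,14],[35,19],[44,1],[47,4],[50,0]]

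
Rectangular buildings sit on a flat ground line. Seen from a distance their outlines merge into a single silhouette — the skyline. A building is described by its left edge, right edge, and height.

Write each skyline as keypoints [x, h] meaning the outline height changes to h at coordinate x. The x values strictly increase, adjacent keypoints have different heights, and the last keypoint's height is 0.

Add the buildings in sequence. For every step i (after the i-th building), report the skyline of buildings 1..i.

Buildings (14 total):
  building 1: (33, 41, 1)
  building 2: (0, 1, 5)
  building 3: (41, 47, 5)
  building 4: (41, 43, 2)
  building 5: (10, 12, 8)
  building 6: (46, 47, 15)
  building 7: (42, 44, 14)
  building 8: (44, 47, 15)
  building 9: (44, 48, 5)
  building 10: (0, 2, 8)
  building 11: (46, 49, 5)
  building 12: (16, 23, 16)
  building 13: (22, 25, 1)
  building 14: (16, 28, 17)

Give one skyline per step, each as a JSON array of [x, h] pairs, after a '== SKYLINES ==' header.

== SKYLINES ==
[[33,1],[41,0]]
[[0,5],[1,0],[33,1],[41,0]]
[[0,5],[1,0],[33,1],[41,5],[47,0]]
[[0,5],[1,0],[33,1],[41,5],[47,0]]
[[0,5],[1,0],[10,8],[12,0],[33,1],[41,5],[47,0]]
[[0,5],[1,0],[10,8],[12,0],[33,1],[41,5],[46,15],[47,0]]
[[0,5],[1,0],[10,8],[12,0],[33,1],[41,5],[42,14],[44,5],[46,15],[47,0]]
[[0,5],[1,0],[10,8],[12,0],[33,1],[41,5],[42,14],[44,15],[47,0]]
[[0,5],[1,0],[10,8],[12,0],[33,1],[41,5],[42,14],[44,15],[47,5],[48,0]]
[[0,8],[2,0],[10,8],[12,0],[33,1],[41,5],[42,14],[44,15],[47,5],[48,0]]
[[0,8],[2,0],[10,8],[12,0],[33,1],[41,5],[42,14],[44,15],[47,5],[49,0]]
[[0,8],[2,0],[10,8],[12,0],[16,16],[23,0],[33,1],[41,5],[42,14],[44,15],[47,5],[49,0]]
[[0,8],[2,0],[10,8],[12,0],[16,16],[23,1],[25,0],[33,1],[41,5],[42,14],[44,15],[47,5],[49,0]]
[[0,8],[2,0],[10,8],[12,0],[16,17],[28,0],[33,1],[41,5],[42,14],[44,15],[47,5],[49,0]]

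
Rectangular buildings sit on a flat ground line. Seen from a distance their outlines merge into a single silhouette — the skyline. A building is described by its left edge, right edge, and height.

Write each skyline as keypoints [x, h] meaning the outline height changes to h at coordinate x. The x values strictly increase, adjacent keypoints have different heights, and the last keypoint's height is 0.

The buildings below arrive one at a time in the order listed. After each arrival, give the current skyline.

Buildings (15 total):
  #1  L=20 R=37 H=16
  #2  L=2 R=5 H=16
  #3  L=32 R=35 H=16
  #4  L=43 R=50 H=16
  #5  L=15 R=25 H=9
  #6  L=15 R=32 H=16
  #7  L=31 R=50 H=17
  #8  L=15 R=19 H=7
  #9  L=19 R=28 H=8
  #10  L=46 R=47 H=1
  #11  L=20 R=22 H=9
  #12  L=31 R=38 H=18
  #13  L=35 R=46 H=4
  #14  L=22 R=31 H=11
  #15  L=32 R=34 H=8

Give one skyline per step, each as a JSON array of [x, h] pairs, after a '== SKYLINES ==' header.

== SKYLINES ==
[[20,16],[37,0]]
[[2,16],[5,0],[20,16],[37,0]]
[[2,16],[5,0],[20,16],[37,0]]
[[2,16],[5,0],[20,16],[37,0],[43,16],[50,0]]
[[2,16],[5,0],[15,9],[20,16],[37,0],[43,16],[50,0]]
[[2,16],[5,0],[15,16],[37,0],[43,16],[50,0]]
[[2,16],[5,0],[15,16],[31,17],[50,0]]
[[2,16],[5,0],[15,16],[31,17],[50,0]]
[[2,16],[5,0],[15,16],[31,17],[50,0]]
[[2,16],[5,0],[15,16],[31,17],[50,0]]
[[2,16],[5,0],[15,16],[31,17],[50,0]]
[[2,16],[5,0],[15,16],[31,18],[38,17],[50,0]]
[[2,16],[5,0],[15,16],[31,18],[38,17],[50,0]]
[[2,16],[5,0],[15,16],[31,18],[38,17],[50,0]]
[[2,16],[5,0],[15,16],[31,18],[38,17],[50,0]]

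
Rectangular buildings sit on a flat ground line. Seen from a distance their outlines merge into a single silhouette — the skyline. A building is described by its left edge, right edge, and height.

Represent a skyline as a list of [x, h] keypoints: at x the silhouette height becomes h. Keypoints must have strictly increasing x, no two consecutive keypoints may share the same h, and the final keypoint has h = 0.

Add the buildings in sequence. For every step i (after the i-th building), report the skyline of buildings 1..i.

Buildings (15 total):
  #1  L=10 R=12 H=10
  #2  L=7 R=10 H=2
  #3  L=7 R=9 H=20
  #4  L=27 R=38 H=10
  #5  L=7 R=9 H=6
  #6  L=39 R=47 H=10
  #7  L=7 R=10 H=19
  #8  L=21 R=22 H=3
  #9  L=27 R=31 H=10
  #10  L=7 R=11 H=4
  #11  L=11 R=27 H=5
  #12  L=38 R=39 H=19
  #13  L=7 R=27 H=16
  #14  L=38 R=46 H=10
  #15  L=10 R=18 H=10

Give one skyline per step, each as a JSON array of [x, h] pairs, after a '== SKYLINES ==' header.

== SKYLINES ==
[[10,10],[12,0]]
[[7,2],[10,10],[12,0]]
[[7,20],[9,2],[10,10],[12,0]]
[[7,20],[9,2],[10,10],[12,0],[27,10],[38,0]]
[[7,20],[9,2],[10,10],[12,0],[27,10],[38,0]]
[[7,20],[9,2],[10,10],[12,0],[27,10],[38,0],[39,10],[47,0]]
[[7,20],[9,19],[10,10],[12,0],[27,10],[38,0],[39,10],[47,0]]
[[7,20],[9,19],[10,10],[12,0],[21,3],[22,0],[27,10],[38,0],[39,10],[47,0]]
[[7,20],[9,19],[10,10],[12,0],[21,3],[22,0],[27,10],[38,0],[39,10],[47,0]]
[[7,20],[9,19],[10,10],[12,0],[21,3],[22,0],[27,10],[38,0],[39,10],[47,0]]
[[7,20],[9,19],[10,10],[12,5],[27,10],[38,0],[39,10],[47,0]]
[[7,20],[9,19],[10,10],[12,5],[27,10],[38,19],[39,10],[47,0]]
[[7,20],[9,19],[10,16],[27,10],[38,19],[39,10],[47,0]]
[[7,20],[9,19],[10,16],[27,10],[38,19],[39,10],[47,0]]
[[7,20],[9,19],[10,16],[27,10],[38,19],[39,10],[47,0]]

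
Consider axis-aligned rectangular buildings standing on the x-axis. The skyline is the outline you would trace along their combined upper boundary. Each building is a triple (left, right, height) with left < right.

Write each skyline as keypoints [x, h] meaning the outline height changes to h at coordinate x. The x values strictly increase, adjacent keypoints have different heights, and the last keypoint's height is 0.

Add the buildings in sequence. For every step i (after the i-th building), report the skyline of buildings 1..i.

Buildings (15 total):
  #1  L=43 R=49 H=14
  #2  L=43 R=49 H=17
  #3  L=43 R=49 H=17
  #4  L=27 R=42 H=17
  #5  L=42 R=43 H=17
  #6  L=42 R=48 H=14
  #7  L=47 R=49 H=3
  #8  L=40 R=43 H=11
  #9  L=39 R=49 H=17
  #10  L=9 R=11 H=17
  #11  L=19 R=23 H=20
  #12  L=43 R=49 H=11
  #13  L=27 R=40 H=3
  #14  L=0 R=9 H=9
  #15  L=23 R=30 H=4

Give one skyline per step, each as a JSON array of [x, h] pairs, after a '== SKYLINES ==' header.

== SKYLINES ==
[[43,14],[49,0]]
[[43,17],[49,0]]
[[43,17],[49,0]]
[[27,17],[42,0],[43,17],[49,0]]
[[27,17],[49,0]]
[[27,17],[49,0]]
[[27,17],[49,0]]
[[27,17],[49,0]]
[[27,17],[49,0]]
[[9,17],[11,0],[27,17],[49,0]]
[[9,17],[11,0],[19,20],[23,0],[27,17],[49,0]]
[[9,17],[11,0],[19,20],[23,0],[27,17],[49,0]]
[[9,17],[11,0],[19,20],[23,0],[27,17],[49,0]]
[[0,9],[9,17],[11,0],[19,20],[23,0],[27,17],[49,0]]
[[0,9],[9,17],[11,0],[19,20],[23,4],[27,17],[49,0]]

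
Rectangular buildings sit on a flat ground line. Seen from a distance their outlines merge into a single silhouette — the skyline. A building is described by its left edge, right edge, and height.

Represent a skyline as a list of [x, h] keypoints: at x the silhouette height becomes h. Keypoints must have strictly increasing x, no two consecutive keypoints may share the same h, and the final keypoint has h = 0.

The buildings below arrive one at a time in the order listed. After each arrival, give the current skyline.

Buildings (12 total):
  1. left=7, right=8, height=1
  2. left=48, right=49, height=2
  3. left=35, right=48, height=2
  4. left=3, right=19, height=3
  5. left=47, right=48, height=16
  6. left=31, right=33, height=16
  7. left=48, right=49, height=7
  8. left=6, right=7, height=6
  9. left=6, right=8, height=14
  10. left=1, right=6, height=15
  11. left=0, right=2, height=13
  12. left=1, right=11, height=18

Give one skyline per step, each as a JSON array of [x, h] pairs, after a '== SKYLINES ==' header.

== SKYLINES ==
[[7,1],[8,0]]
[[7,1],[8,0],[48,2],[49,0]]
[[7,1],[8,0],[35,2],[49,0]]
[[3,3],[19,0],[35,2],[49,0]]
[[3,3],[19,0],[35,2],[47,16],[48,2],[49,0]]
[[3,3],[19,0],[31,16],[33,0],[35,2],[47,16],[48,2],[49,0]]
[[3,3],[19,0],[31,16],[33,0],[35,2],[47,16],[48,7],[49,0]]
[[3,3],[6,6],[7,3],[19,0],[31,16],[33,0],[35,2],[47,16],[48,7],[49,0]]
[[3,3],[6,14],[8,3],[19,0],[31,16],[33,0],[35,2],[47,16],[48,7],[49,0]]
[[1,15],[6,14],[8,3],[19,0],[31,16],[33,0],[35,2],[47,16],[48,7],[49,0]]
[[0,13],[1,15],[6,14],[8,3],[19,0],[31,16],[33,0],[35,2],[47,16],[48,7],[49,0]]
[[0,13],[1,18],[11,3],[19,0],[31,16],[33,0],[35,2],[47,16],[48,7],[49,0]]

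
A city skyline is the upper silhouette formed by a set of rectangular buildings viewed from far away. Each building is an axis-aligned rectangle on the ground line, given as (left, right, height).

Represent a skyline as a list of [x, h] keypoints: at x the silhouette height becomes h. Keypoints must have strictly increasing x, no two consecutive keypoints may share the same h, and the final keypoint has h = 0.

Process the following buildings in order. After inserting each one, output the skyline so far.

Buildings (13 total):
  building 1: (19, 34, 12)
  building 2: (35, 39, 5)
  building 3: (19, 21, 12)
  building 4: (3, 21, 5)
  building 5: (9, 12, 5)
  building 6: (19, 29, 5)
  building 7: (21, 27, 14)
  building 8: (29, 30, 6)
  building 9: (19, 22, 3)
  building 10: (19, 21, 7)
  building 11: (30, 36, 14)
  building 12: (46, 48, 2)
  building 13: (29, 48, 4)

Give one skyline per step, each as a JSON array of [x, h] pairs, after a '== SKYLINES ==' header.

== SKYLINES ==
[[19,12],[34,0]]
[[19,12],[34,0],[35,5],[39,0]]
[[19,12],[34,0],[35,5],[39,0]]
[[3,5],[19,12],[34,0],[35,5],[39,0]]
[[3,5],[19,12],[34,0],[35,5],[39,0]]
[[3,5],[19,12],[34,0],[35,5],[39,0]]
[[3,5],[19,12],[21,14],[27,12],[34,0],[35,5],[39,0]]
[[3,5],[19,12],[21,14],[27,12],[34,0],[35,5],[39,0]]
[[3,5],[19,12],[21,14],[27,12],[34,0],[35,5],[39,0]]
[[3,5],[19,12],[21,14],[27,12],[34,0],[35,5],[39,0]]
[[3,5],[19,12],[21,14],[27,12],[30,14],[36,5],[39,0]]
[[3,5],[19,12],[21,14],[27,12],[30,14],[36,5],[39,0],[46,2],[48,0]]
[[3,5],[19,12],[21,14],[27,12],[30,14],[36,5],[39,4],[48,0]]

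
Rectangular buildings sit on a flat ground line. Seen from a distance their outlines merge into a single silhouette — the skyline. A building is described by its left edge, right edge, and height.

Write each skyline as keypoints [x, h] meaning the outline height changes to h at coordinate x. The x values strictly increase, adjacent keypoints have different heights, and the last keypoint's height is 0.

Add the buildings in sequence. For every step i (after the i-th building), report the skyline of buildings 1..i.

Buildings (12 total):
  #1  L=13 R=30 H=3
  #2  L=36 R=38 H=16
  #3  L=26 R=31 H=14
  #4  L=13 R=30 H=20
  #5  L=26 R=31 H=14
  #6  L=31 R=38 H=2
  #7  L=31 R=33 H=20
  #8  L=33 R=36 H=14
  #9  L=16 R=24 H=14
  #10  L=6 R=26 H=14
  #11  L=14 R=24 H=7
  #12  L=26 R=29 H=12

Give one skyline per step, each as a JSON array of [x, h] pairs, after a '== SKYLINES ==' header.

== SKYLINES ==
[[13,3],[30,0]]
[[13,3],[30,0],[36,16],[38,0]]
[[13,3],[26,14],[31,0],[36,16],[38,0]]
[[13,20],[30,14],[31,0],[36,16],[38,0]]
[[13,20],[30,14],[31,0],[36,16],[38,0]]
[[13,20],[30,14],[31,2],[36,16],[38,0]]
[[13,20],[30,14],[31,20],[33,2],[36,16],[38,0]]
[[13,20],[30,14],[31,20],[33,14],[36,16],[38,0]]
[[13,20],[30,14],[31,20],[33,14],[36,16],[38,0]]
[[6,14],[13,20],[30,14],[31,20],[33,14],[36,16],[38,0]]
[[6,14],[13,20],[30,14],[31,20],[33,14],[36,16],[38,0]]
[[6,14],[13,20],[30,14],[31,20],[33,14],[36,16],[38,0]]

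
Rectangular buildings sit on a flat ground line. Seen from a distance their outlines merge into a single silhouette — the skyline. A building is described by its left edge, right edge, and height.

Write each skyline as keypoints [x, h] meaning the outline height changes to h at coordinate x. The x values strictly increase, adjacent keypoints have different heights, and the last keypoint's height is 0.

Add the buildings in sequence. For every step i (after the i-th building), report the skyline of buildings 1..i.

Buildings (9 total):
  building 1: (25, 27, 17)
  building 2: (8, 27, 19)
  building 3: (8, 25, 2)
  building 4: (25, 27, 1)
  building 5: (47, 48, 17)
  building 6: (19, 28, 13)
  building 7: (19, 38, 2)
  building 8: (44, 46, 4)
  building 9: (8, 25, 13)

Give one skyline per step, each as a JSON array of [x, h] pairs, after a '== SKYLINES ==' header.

== SKYLINES ==
[[25,17],[27,0]]
[[8,19],[27,0]]
[[8,19],[27,0]]
[[8,19],[27,0]]
[[8,19],[27,0],[47,17],[48,0]]
[[8,19],[27,13],[28,0],[47,17],[48,0]]
[[8,19],[27,13],[28,2],[38,0],[47,17],[48,0]]
[[8,19],[27,13],[28,2],[38,0],[44,4],[46,0],[47,17],[48,0]]
[[8,19],[27,13],[28,2],[38,0],[44,4],[46,0],[47,17],[48,0]]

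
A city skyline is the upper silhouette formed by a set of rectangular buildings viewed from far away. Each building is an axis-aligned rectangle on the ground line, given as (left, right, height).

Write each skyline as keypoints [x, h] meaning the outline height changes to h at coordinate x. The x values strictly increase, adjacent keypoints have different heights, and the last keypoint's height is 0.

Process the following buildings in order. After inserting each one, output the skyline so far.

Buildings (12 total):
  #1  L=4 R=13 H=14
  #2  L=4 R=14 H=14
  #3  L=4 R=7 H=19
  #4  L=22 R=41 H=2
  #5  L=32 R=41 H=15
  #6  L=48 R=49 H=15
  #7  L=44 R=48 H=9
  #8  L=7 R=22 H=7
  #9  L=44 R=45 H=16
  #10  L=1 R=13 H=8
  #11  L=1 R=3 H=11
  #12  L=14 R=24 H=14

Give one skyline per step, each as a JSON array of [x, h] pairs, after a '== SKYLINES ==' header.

== SKYLINES ==
[[4,14],[13,0]]
[[4,14],[14,0]]
[[4,19],[7,14],[14,0]]
[[4,19],[7,14],[14,0],[22,2],[41,0]]
[[4,19],[7,14],[14,0],[22,2],[32,15],[41,0]]
[[4,19],[7,14],[14,0],[22,2],[32,15],[41,0],[48,15],[49,0]]
[[4,19],[7,14],[14,0],[22,2],[32,15],[41,0],[44,9],[48,15],[49,0]]
[[4,19],[7,14],[14,7],[22,2],[32,15],[41,0],[44,9],[48,15],[49,0]]
[[4,19],[7,14],[14,7],[22,2],[32,15],[41,0],[44,16],[45,9],[48,15],[49,0]]
[[1,8],[4,19],[7,14],[14,7],[22,2],[32,15],[41,0],[44,16],[45,9],[48,15],[49,0]]
[[1,11],[3,8],[4,19],[7,14],[14,7],[22,2],[32,15],[41,0],[44,16],[45,9],[48,15],[49,0]]
[[1,11],[3,8],[4,19],[7,14],[24,2],[32,15],[41,0],[44,16],[45,9],[48,15],[49,0]]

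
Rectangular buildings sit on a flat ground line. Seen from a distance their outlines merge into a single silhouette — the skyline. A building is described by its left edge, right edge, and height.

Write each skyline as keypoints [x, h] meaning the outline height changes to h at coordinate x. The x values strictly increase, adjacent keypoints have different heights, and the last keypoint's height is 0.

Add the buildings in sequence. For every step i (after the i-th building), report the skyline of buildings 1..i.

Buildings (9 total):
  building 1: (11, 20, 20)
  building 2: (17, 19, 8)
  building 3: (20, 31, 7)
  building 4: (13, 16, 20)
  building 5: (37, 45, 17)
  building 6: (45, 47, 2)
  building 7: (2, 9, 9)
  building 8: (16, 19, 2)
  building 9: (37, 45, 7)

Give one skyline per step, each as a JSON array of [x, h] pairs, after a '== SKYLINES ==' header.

== SKYLINES ==
[[11,20],[20,0]]
[[11,20],[20,0]]
[[11,20],[20,7],[31,0]]
[[11,20],[20,7],[31,0]]
[[11,20],[20,7],[31,0],[37,17],[45,0]]
[[11,20],[20,7],[31,0],[37,17],[45,2],[47,0]]
[[2,9],[9,0],[11,20],[20,7],[31,0],[37,17],[45,2],[47,0]]
[[2,9],[9,0],[11,20],[20,7],[31,0],[37,17],[45,2],[47,0]]
[[2,9],[9,0],[11,20],[20,7],[31,0],[37,17],[45,2],[47,0]]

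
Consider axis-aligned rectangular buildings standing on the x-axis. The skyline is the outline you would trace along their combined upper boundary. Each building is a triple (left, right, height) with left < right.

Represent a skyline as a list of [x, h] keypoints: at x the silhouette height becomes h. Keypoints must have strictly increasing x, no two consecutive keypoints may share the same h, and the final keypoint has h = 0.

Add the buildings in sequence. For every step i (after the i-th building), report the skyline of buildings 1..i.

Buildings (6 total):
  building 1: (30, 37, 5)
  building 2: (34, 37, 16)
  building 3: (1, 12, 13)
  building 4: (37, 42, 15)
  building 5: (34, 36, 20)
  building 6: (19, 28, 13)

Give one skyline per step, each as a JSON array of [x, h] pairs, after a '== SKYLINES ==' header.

== SKYLINES ==
[[30,5],[37,0]]
[[30,5],[34,16],[37,0]]
[[1,13],[12,0],[30,5],[34,16],[37,0]]
[[1,13],[12,0],[30,5],[34,16],[37,15],[42,0]]
[[1,13],[12,0],[30,5],[34,20],[36,16],[37,15],[42,0]]
[[1,13],[12,0],[19,13],[28,0],[30,5],[34,20],[36,16],[37,15],[42,0]]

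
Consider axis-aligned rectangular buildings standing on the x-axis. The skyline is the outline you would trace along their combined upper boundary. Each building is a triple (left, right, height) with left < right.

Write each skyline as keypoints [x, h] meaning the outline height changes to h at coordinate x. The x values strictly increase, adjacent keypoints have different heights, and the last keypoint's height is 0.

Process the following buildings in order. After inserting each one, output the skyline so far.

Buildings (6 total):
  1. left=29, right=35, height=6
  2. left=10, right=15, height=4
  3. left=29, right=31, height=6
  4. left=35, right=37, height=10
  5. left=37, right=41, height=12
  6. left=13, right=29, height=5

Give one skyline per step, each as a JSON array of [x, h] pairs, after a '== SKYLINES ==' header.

== SKYLINES ==
[[29,6],[35,0]]
[[10,4],[15,0],[29,6],[35,0]]
[[10,4],[15,0],[29,6],[35,0]]
[[10,4],[15,0],[29,6],[35,10],[37,0]]
[[10,4],[15,0],[29,6],[35,10],[37,12],[41,0]]
[[10,4],[13,5],[29,6],[35,10],[37,12],[41,0]]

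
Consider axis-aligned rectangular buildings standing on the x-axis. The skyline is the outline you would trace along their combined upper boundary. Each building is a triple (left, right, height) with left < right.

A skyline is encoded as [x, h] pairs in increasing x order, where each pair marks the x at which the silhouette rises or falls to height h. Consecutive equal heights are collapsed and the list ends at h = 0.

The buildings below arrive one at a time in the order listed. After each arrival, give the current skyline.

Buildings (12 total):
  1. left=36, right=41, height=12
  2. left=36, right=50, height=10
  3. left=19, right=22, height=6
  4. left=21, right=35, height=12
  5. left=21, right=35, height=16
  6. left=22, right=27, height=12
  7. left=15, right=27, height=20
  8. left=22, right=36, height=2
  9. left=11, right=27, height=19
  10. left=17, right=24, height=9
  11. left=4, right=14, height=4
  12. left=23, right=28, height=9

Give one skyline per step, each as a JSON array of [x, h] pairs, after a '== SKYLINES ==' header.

== SKYLINES ==
[[36,12],[41,0]]
[[36,12],[41,10],[50,0]]
[[19,6],[22,0],[36,12],[41,10],[50,0]]
[[19,6],[21,12],[35,0],[36,12],[41,10],[50,0]]
[[19,6],[21,16],[35,0],[36,12],[41,10],[50,0]]
[[19,6],[21,16],[35,0],[36,12],[41,10],[50,0]]
[[15,20],[27,16],[35,0],[36,12],[41,10],[50,0]]
[[15,20],[27,16],[35,2],[36,12],[41,10],[50,0]]
[[11,19],[15,20],[27,16],[35,2],[36,12],[41,10],[50,0]]
[[11,19],[15,20],[27,16],[35,2],[36,12],[41,10],[50,0]]
[[4,4],[11,19],[15,20],[27,16],[35,2],[36,12],[41,10],[50,0]]
[[4,4],[11,19],[15,20],[27,16],[35,2],[36,12],[41,10],[50,0]]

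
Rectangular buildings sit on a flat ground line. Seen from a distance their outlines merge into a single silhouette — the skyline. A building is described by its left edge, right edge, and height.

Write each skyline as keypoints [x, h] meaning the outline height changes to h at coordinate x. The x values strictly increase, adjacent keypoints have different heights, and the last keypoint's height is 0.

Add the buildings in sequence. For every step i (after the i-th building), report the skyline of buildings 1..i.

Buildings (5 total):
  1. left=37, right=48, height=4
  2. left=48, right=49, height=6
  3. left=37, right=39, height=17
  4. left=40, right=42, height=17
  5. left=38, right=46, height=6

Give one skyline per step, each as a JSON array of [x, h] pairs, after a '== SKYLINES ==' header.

== SKYLINES ==
[[37,4],[48,0]]
[[37,4],[48,6],[49,0]]
[[37,17],[39,4],[48,6],[49,0]]
[[37,17],[39,4],[40,17],[42,4],[48,6],[49,0]]
[[37,17],[39,6],[40,17],[42,6],[46,4],[48,6],[49,0]]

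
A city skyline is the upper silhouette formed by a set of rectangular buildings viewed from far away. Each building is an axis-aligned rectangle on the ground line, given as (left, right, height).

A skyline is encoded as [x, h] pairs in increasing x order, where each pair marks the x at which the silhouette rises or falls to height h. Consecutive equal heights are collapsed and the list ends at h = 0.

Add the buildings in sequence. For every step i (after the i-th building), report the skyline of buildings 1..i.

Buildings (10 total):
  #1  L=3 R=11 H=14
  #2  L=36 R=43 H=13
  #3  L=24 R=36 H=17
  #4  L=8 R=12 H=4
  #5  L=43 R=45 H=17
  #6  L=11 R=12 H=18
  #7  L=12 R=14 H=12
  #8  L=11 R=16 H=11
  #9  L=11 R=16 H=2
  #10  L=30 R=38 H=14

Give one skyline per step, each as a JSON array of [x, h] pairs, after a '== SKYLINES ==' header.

== SKYLINES ==
[[3,14],[11,0]]
[[3,14],[11,0],[36,13],[43,0]]
[[3,14],[11,0],[24,17],[36,13],[43,0]]
[[3,14],[11,4],[12,0],[24,17],[36,13],[43,0]]
[[3,14],[11,4],[12,0],[24,17],[36,13],[43,17],[45,0]]
[[3,14],[11,18],[12,0],[24,17],[36,13],[43,17],[45,0]]
[[3,14],[11,18],[12,12],[14,0],[24,17],[36,13],[43,17],[45,0]]
[[3,14],[11,18],[12,12],[14,11],[16,0],[24,17],[36,13],[43,17],[45,0]]
[[3,14],[11,18],[12,12],[14,11],[16,0],[24,17],[36,13],[43,17],[45,0]]
[[3,14],[11,18],[12,12],[14,11],[16,0],[24,17],[36,14],[38,13],[43,17],[45,0]]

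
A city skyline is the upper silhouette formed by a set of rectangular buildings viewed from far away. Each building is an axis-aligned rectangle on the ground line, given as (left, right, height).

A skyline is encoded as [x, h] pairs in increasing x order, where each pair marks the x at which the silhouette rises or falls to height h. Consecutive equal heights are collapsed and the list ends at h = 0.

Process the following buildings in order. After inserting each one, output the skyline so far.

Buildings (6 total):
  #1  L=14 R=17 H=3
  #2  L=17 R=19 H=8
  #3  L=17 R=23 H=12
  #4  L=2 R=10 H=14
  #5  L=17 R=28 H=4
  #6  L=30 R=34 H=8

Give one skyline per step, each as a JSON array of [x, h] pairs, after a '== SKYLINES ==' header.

== SKYLINES ==
[[14,3],[17,0]]
[[14,3],[17,8],[19,0]]
[[14,3],[17,12],[23,0]]
[[2,14],[10,0],[14,3],[17,12],[23,0]]
[[2,14],[10,0],[14,3],[17,12],[23,4],[28,0]]
[[2,14],[10,0],[14,3],[17,12],[23,4],[28,0],[30,8],[34,0]]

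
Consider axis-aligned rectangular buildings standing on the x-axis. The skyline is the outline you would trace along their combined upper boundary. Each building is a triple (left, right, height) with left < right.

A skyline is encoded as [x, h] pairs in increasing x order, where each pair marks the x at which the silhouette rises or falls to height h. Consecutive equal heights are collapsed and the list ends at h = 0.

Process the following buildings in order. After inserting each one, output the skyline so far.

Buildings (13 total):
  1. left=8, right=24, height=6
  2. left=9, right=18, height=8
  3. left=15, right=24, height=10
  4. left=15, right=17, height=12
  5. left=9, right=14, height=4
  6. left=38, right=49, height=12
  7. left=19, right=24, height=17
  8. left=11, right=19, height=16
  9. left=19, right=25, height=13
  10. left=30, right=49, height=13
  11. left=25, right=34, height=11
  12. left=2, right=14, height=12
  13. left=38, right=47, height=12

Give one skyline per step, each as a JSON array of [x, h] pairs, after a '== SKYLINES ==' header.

== SKYLINES ==
[[8,6],[24,0]]
[[8,6],[9,8],[18,6],[24,0]]
[[8,6],[9,8],[15,10],[24,0]]
[[8,6],[9,8],[15,12],[17,10],[24,0]]
[[8,6],[9,8],[15,12],[17,10],[24,0]]
[[8,6],[9,8],[15,12],[17,10],[24,0],[38,12],[49,0]]
[[8,6],[9,8],[15,12],[17,10],[19,17],[24,0],[38,12],[49,0]]
[[8,6],[9,8],[11,16],[19,17],[24,0],[38,12],[49,0]]
[[8,6],[9,8],[11,16],[19,17],[24,13],[25,0],[38,12],[49,0]]
[[8,6],[9,8],[11,16],[19,17],[24,13],[25,0],[30,13],[49,0]]
[[8,6],[9,8],[11,16],[19,17],[24,13],[25,11],[30,13],[49,0]]
[[2,12],[11,16],[19,17],[24,13],[25,11],[30,13],[49,0]]
[[2,12],[11,16],[19,17],[24,13],[25,11],[30,13],[49,0]]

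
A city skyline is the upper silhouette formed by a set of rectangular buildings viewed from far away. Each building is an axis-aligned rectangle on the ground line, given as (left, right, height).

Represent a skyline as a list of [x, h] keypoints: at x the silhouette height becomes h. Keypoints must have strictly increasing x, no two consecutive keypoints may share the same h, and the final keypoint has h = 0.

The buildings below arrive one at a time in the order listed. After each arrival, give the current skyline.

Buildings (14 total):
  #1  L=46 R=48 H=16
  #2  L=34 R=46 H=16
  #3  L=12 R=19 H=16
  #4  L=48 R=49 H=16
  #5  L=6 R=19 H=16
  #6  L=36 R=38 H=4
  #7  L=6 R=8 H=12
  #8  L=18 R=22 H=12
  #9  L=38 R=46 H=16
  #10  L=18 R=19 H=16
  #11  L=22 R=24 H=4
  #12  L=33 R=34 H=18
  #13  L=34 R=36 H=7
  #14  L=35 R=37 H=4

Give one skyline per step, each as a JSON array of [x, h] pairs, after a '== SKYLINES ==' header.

== SKYLINES ==
[[46,16],[48,0]]
[[34,16],[48,0]]
[[12,16],[19,0],[34,16],[48,0]]
[[12,16],[19,0],[34,16],[49,0]]
[[6,16],[19,0],[34,16],[49,0]]
[[6,16],[19,0],[34,16],[49,0]]
[[6,16],[19,0],[34,16],[49,0]]
[[6,16],[19,12],[22,0],[34,16],[49,0]]
[[6,16],[19,12],[22,0],[34,16],[49,0]]
[[6,16],[19,12],[22,0],[34,16],[49,0]]
[[6,16],[19,12],[22,4],[24,0],[34,16],[49,0]]
[[6,16],[19,12],[22,4],[24,0],[33,18],[34,16],[49,0]]
[[6,16],[19,12],[22,4],[24,0],[33,18],[34,16],[49,0]]
[[6,16],[19,12],[22,4],[24,0],[33,18],[34,16],[49,0]]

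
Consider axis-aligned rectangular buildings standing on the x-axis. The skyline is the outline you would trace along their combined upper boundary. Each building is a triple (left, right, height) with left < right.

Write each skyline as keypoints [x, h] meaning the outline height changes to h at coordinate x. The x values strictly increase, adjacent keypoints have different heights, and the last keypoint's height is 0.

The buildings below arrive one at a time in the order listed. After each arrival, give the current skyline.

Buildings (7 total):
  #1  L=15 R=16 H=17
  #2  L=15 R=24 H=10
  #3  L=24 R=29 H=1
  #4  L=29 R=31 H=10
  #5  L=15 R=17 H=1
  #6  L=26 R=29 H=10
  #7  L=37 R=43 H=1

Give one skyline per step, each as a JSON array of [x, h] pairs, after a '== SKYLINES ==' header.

== SKYLINES ==
[[15,17],[16,0]]
[[15,17],[16,10],[24,0]]
[[15,17],[16,10],[24,1],[29,0]]
[[15,17],[16,10],[24,1],[29,10],[31,0]]
[[15,17],[16,10],[24,1],[29,10],[31,0]]
[[15,17],[16,10],[24,1],[26,10],[31,0]]
[[15,17],[16,10],[24,1],[26,10],[31,0],[37,1],[43,0]]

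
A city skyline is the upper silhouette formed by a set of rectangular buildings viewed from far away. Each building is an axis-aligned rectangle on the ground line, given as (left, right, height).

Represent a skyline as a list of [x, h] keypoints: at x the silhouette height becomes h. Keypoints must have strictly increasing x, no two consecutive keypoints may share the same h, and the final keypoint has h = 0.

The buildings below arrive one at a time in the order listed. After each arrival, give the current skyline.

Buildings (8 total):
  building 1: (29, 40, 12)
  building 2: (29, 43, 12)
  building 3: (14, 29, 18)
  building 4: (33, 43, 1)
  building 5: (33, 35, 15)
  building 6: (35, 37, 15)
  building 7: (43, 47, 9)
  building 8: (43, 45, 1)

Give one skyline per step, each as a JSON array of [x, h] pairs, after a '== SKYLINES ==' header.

== SKYLINES ==
[[29,12],[40,0]]
[[29,12],[43,0]]
[[14,18],[29,12],[43,0]]
[[14,18],[29,12],[43,0]]
[[14,18],[29,12],[33,15],[35,12],[43,0]]
[[14,18],[29,12],[33,15],[37,12],[43,0]]
[[14,18],[29,12],[33,15],[37,12],[43,9],[47,0]]
[[14,18],[29,12],[33,15],[37,12],[43,9],[47,0]]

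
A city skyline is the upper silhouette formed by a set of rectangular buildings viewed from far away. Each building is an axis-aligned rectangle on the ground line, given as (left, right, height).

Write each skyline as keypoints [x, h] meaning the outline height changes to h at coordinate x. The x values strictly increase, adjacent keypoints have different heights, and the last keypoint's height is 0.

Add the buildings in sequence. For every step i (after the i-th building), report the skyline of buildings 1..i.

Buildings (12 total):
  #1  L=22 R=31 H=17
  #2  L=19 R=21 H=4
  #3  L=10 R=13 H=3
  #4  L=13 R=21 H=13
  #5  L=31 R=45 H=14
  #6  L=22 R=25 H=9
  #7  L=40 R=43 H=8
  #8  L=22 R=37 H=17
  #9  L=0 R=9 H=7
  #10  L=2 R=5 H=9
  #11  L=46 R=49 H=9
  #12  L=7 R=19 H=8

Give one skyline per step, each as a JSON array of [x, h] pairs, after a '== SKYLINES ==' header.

== SKYLINES ==
[[22,17],[31,0]]
[[19,4],[21,0],[22,17],[31,0]]
[[10,3],[13,0],[19,4],[21,0],[22,17],[31,0]]
[[10,3],[13,13],[21,0],[22,17],[31,0]]
[[10,3],[13,13],[21,0],[22,17],[31,14],[45,0]]
[[10,3],[13,13],[21,0],[22,17],[31,14],[45,0]]
[[10,3],[13,13],[21,0],[22,17],[31,14],[45,0]]
[[10,3],[13,13],[21,0],[22,17],[37,14],[45,0]]
[[0,7],[9,0],[10,3],[13,13],[21,0],[22,17],[37,14],[45,0]]
[[0,7],[2,9],[5,7],[9,0],[10,3],[13,13],[21,0],[22,17],[37,14],[45,0]]
[[0,7],[2,9],[5,7],[9,0],[10,3],[13,13],[21,0],[22,17],[37,14],[45,0],[46,9],[49,0]]
[[0,7],[2,9],[5,7],[7,8],[13,13],[21,0],[22,17],[37,14],[45,0],[46,9],[49,0]]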